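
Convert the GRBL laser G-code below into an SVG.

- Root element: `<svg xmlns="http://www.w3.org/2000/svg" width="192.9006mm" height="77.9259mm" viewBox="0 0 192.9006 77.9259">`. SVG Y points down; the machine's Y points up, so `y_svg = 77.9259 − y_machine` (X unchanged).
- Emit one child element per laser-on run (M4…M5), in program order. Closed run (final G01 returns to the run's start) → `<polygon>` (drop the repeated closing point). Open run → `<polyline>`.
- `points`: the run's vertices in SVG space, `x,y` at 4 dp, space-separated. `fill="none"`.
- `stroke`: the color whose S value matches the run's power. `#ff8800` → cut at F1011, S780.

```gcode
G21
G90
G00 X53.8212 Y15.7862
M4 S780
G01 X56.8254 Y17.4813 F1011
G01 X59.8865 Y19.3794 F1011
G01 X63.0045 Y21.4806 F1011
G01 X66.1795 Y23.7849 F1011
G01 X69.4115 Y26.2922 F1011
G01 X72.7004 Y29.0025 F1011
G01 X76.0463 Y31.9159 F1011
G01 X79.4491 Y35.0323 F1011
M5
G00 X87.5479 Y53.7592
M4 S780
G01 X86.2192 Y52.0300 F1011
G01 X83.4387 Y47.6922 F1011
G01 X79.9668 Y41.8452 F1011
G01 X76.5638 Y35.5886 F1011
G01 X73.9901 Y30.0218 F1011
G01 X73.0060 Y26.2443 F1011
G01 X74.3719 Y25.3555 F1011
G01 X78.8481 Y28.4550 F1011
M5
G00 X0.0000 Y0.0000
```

<svg xmlns="http://www.w3.org/2000/svg" width="192.9006mm" height="77.9259mm" viewBox="0 0 192.9006 77.9259">
  <polyline points="53.8212,62.1397 56.8254,60.4446 59.8865,58.5465 63.0045,56.4453 66.1795,54.1410 69.4115,51.6337 72.7004,48.9234 76.0463,46.0100 79.4491,42.8936" fill="none" stroke="#ff8800"/>
  <polyline points="87.5479,24.1667 86.2192,25.8959 83.4387,30.2337 79.9668,36.0807 76.5638,42.3373 73.9901,47.9041 73.0060,51.6816 74.3719,52.5704 78.8481,49.4709" fill="none" stroke="#ff8800"/>
</svg>

Machine Y-up, SVG Y-down with viewBox height 77.9259, so y_svg = 77.9259 − y_machine; X carries over. Every run uses S780, so all elements get stroke `#ff8800` (cut).

Run 1: The run is open, so emit a `<polyline>` with points (Y-flipped): 53.8212,62.1397 56.8254,60.4446 59.8865,58.5465 63.0045,56.4453 66.1795,54.1410 69.4115,51.6337 72.7004,48.9234 76.0463,46.0100 79.4491,42.8936.

Run 2: The run is open, so emit a `<polyline>` with points (Y-flipped): 87.5479,24.1667 86.2192,25.8959 83.4387,30.2337 79.9668,36.0807 76.5638,42.3373 73.9901,47.9041 73.0060,51.6816 74.3719,52.5704 78.8481,49.4709.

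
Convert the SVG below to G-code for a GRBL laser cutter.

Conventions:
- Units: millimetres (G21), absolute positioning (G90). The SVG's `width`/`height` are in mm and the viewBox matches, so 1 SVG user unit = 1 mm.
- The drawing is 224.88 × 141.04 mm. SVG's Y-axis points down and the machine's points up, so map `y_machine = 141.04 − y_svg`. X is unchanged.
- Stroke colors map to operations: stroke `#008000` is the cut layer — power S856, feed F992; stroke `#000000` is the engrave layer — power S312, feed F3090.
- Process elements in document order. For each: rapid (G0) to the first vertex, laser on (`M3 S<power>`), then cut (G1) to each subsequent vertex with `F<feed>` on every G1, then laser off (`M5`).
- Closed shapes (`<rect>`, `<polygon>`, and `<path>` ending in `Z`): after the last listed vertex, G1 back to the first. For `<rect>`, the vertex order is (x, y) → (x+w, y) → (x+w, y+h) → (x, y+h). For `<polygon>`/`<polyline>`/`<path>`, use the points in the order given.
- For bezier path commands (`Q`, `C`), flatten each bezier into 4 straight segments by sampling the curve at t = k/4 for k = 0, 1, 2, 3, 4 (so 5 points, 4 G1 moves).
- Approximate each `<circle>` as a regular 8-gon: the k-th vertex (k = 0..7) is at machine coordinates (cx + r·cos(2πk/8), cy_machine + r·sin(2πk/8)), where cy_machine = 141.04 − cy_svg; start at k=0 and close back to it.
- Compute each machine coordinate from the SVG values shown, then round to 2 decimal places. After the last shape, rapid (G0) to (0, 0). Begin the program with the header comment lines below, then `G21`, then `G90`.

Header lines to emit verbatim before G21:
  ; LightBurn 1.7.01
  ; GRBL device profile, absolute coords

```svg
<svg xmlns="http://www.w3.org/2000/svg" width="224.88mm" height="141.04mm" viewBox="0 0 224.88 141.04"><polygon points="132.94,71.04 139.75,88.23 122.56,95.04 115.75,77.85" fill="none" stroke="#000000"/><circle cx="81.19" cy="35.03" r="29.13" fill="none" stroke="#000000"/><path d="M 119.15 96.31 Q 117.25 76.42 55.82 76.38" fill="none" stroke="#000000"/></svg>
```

Since the viewBox matches the mm dimensions, user units are millimetres directly. The only transform is the Y-flip y_m = 141.04 − y_svg.

Shape 1 is a regular polygon drawn with `<polygon>`. Its stroke #000000 means engrave at S312, F3090. After flipping Y the toolpath is (132.94,70.00) → (139.75,52.81) → (122.56,46.00) → (115.75,63.19) → (132.94,70.00), returning to the start.

Shape 2 is a circle drawn with `<circle>`. Its stroke #000000 means engrave at S312, F3090. After flipping Y the toolpath is (110.32,106.01) → (101.79,126.61) → (81.19,135.14) → (60.59,126.61) → (52.06,106.01) → (60.59,85.41) → (81.19,76.88) → (101.79,85.41) → (110.32,106.01), returning to the start.

Shape 3 is a quadratic bezier drawn with `<path>`. Its stroke #000000 means engrave at S312, F3090. After flipping Y the toolpath is (119.15,44.73) → (114.48,53.43) → (102.37,59.66) → (82.81,63.40) → (55.82,64.66).

; LightBurn 1.7.01
; GRBL device profile, absolute coords
G21
G90
G0 X132.94 Y70.00
M3 S312
G1 X139.75 Y52.81 F3090
G1 X122.56 Y46.00 F3090
G1 X115.75 Y63.19 F3090
G1 X132.94 Y70.00 F3090
M5
G0 X110.32 Y106.01
M3 S312
G1 X101.79 Y126.61 F3090
G1 X81.19 Y135.14 F3090
G1 X60.59 Y126.61 F3090
G1 X52.06 Y106.01 F3090
G1 X60.59 Y85.41 F3090
G1 X81.19 Y76.88 F3090
G1 X101.79 Y85.41 F3090
G1 X110.32 Y106.01 F3090
M5
G0 X119.15 Y44.73
M3 S312
G1 X114.48 Y53.43 F3090
G1 X102.37 Y59.66 F3090
G1 X82.81 Y63.40 F3090
G1 X55.82 Y64.66 F3090
M5
G0 X0.00 Y0.00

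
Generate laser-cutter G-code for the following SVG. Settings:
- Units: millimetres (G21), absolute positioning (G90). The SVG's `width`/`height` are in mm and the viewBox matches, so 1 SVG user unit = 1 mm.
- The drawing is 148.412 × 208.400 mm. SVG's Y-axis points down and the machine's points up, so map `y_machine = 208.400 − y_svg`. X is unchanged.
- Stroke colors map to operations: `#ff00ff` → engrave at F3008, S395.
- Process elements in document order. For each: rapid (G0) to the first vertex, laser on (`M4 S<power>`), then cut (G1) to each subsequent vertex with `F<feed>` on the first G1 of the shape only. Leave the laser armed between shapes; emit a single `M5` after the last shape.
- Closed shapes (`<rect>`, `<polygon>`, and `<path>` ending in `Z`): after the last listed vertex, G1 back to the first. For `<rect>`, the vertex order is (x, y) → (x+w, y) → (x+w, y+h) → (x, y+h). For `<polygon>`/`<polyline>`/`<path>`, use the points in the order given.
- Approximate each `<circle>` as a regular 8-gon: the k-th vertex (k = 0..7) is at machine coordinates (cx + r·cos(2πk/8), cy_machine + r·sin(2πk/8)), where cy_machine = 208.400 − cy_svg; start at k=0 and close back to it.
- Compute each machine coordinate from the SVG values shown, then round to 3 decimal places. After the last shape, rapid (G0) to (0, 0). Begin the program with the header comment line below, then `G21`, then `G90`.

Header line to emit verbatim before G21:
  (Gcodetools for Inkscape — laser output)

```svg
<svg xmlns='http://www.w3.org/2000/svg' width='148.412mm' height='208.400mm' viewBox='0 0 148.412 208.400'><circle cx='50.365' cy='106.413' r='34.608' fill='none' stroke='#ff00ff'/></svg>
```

(Gcodetools for Inkscape — laser output)
G21
G90
G0 X84.973 Y101.987
M4 S395
G1 X74.837 Y126.459 F3008
G1 X50.365 Y136.595
G1 X25.893 Y126.459
G1 X15.757 Y101.987
G1 X25.893 Y77.515
G1 X50.365 Y67.379
G1 X74.837 Y77.515
G1 X84.973 Y101.987
M5
G0 X0.000 Y0.000

viewBox `0 0 148.412 208.400` with mm width/height → 1 unit = 1 mm. Flip: y_m = 208.400 − y_svg.

**Shape 1** — `<circle>` circle, stroke `#ff00ff` → engrave (S395, F3008). Machine vertices: (84.973,101.987) → (74.837,126.459) → (50.365,136.595) → (25.893,126.459) → (15.757,101.987) → (25.893,77.515) → (50.365,67.379) → (74.837,77.515) → (84.973,101.987). Closed: final G1 returns to the first vertex.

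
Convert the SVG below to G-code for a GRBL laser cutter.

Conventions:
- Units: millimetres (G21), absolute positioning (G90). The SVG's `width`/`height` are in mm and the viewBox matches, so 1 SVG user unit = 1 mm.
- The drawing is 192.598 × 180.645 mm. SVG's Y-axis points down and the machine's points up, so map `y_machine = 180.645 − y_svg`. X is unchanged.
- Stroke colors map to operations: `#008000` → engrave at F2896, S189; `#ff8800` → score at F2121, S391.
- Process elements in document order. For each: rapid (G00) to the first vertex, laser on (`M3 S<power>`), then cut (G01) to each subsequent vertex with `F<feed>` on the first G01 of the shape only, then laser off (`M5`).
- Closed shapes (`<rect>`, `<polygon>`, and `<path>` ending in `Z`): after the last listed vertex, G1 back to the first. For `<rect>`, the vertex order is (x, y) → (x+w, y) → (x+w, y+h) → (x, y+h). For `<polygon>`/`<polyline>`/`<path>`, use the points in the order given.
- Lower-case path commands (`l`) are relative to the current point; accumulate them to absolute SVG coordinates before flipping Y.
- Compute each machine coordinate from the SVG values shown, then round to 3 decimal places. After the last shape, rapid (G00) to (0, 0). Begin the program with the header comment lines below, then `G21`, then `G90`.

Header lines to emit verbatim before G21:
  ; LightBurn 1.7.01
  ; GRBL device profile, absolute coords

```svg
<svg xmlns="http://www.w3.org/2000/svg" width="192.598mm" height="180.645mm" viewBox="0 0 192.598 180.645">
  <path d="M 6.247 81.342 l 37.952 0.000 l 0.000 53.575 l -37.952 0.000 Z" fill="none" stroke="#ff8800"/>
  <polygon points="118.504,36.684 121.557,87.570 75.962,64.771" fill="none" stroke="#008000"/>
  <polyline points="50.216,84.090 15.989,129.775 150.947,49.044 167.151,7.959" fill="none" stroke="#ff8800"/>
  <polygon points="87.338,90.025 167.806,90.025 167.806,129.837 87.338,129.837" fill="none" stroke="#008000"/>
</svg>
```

1 u = 1 mm; y_m = 180.645 − y.

[1] `<path>` rectangle, #ff8800→score S391 F2121: (6.247,99.303) → (44.199,99.303) → (44.199,45.728) → (6.247,45.728) → (6.247,99.303) (closed)

[2] `<polygon>` regular polygon, #008000→engrave S189 F2896: (118.504,143.961) → (121.557,93.075) → (75.962,115.874) → (118.504,143.961) (closed)

[3] `<polyline>` open polyline, #ff8800→score S391 F2121: (50.216,96.555) → (15.989,50.870) → (150.947,131.601) → (167.151,172.686)

[4] `<polygon>` rectangle, #008000→engrave S189 F2896: (87.338,90.620) → (167.806,90.620) → (167.806,50.808) → (87.338,50.808) → (87.338,90.620) (closed)

; LightBurn 1.7.01
; GRBL device profile, absolute coords
G21
G90
G00 X6.247 Y99.303
M3 S391
G01 X44.199 Y99.303 F2121
G01 X44.199 Y45.728
G01 X6.247 Y45.728
G01 X6.247 Y99.303
M5
G00 X118.504 Y143.961
M3 S189
G01 X121.557 Y93.075 F2896
G01 X75.962 Y115.874
G01 X118.504 Y143.961
M5
G00 X50.216 Y96.555
M3 S391
G01 X15.989 Y50.870 F2121
G01 X150.947 Y131.601
G01 X167.151 Y172.686
M5
G00 X87.338 Y90.620
M3 S189
G01 X167.806 Y90.620 F2896
G01 X167.806 Y50.808
G01 X87.338 Y50.808
G01 X87.338 Y90.620
M5
G00 X0.000 Y0.000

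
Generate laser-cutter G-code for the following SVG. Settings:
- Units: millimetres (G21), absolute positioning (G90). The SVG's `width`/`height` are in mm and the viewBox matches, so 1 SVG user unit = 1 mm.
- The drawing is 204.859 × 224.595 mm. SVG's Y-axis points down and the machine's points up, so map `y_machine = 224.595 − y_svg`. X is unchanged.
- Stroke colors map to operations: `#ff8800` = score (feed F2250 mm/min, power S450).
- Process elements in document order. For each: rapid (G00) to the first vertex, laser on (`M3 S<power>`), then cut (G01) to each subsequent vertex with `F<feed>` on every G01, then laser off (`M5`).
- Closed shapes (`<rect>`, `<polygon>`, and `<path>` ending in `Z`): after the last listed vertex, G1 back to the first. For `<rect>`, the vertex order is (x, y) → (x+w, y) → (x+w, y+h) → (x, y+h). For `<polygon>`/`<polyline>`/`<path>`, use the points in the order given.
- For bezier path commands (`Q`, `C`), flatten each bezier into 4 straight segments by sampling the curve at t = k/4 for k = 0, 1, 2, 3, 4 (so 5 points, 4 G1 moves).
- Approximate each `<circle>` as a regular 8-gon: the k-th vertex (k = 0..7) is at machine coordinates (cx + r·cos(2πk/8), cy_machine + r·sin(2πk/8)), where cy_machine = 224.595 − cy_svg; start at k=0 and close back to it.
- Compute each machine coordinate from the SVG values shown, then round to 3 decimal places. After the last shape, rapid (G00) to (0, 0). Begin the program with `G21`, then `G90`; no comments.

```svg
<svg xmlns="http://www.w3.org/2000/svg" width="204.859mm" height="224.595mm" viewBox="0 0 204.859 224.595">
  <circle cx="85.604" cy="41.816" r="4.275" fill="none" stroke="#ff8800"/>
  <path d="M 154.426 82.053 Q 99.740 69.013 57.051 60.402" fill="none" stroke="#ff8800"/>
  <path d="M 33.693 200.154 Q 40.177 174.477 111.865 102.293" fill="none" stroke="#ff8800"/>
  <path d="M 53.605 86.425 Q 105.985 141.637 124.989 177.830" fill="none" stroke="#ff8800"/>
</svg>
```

Since the viewBox matches the mm dimensions, user units are millimetres directly. The only transform is the Y-flip y_m = 224.595 − y_svg.

Shape 1 is a circle drawn with `<circle>`. Its stroke #ff8800 means score at S450, F2250. After flipping Y the toolpath is (89.879,182.779) → (88.627,185.802) → (85.604,187.054) → (82.581,185.802) → (81.329,182.779) → (82.581,179.756) → (85.604,178.504) → (88.627,179.756) → (89.879,182.779), returning to the start.

Shape 2 is a quadratic bezier drawn with `<path>`. Its stroke #ff8800 means score at S450, F2250. After flipping Y the toolpath is (154.426,142.542) → (127.833,148.785) → (102.739,154.475) → (79.145,159.611) → (57.051,164.193).

Shape 3 is a quadratic bezier drawn with `<path>`. Its stroke #ff8800 means score at S450, F2250. After flipping Y the toolpath is (33.693,24.441) → (41.010,40.186) → (56.478,61.745) → (80.096,89.117) → (111.865,122.302).

Shape 4 is a quadratic bezier drawn with `<path>`. Its stroke #ff8800 means score at S450, F2250. After flipping Y the toolpath is (53.605,138.170) → (77.709,111.753) → (97.641,87.713) → (113.401,66.050) → (124.989,46.765).

G21
G90
G00 X89.879 Y182.779
M3 S450
G01 X88.627 Y185.802 F2250
G01 X85.604 Y187.054 F2250
G01 X82.581 Y185.802 F2250
G01 X81.329 Y182.779 F2250
G01 X82.581 Y179.756 F2250
G01 X85.604 Y178.504 F2250
G01 X88.627 Y179.756 F2250
G01 X89.879 Y182.779 F2250
M5
G00 X154.426 Y142.542
M3 S450
G01 X127.833 Y148.785 F2250
G01 X102.739 Y154.475 F2250
G01 X79.145 Y159.611 F2250
G01 X57.051 Y164.193 F2250
M5
G00 X33.693 Y24.441
M3 S450
G01 X41.010 Y40.186 F2250
G01 X56.478 Y61.745 F2250
G01 X80.096 Y89.117 F2250
G01 X111.865 Y122.302 F2250
M5
G00 X53.605 Y138.170
M3 S450
G01 X77.709 Y111.753 F2250
G01 X97.641 Y87.713 F2250
G01 X113.401 Y66.050 F2250
G01 X124.989 Y46.765 F2250
M5
G00 X0.000 Y0.000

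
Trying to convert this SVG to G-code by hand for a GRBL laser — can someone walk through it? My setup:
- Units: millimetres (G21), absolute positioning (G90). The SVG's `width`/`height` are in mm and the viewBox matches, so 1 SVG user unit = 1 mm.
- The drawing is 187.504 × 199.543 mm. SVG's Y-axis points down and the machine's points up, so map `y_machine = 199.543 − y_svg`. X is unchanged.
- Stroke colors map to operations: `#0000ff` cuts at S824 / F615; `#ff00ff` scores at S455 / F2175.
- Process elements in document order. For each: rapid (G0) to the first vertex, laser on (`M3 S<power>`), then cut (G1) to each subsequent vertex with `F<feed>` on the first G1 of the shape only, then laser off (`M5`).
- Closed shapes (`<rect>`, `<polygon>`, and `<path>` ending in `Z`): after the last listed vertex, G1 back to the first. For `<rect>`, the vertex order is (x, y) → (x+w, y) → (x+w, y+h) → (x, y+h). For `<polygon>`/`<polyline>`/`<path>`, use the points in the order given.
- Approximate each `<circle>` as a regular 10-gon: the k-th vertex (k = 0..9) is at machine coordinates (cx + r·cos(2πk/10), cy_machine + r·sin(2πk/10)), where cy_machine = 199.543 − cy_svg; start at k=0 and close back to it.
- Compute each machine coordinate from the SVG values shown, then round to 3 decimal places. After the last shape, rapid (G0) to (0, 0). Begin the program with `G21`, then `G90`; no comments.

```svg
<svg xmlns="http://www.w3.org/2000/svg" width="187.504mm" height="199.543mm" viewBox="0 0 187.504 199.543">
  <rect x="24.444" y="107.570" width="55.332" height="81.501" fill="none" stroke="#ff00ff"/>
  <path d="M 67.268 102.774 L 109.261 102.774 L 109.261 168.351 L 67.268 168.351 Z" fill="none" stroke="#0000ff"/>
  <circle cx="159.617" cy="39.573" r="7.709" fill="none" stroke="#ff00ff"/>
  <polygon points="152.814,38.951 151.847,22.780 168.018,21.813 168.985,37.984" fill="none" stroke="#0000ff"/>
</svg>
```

G21
G90
G0 X24.444 Y91.973
M3 S455
G1 X79.776 Y91.973 F2175
G1 X79.776 Y10.472
G1 X24.444 Y10.472
G1 X24.444 Y91.973
M5
G0 X67.268 Y96.769
M3 S824
G1 X109.261 Y96.769 F615
G1 X109.261 Y31.192
G1 X67.268 Y31.192
G1 X67.268 Y96.769
M5
G0 X167.326 Y159.970
M3 S455
G1 X165.854 Y164.501 F2175
G1 X161.999 Y167.302
G1 X157.235 Y167.302
G1 X153.380 Y164.501
G1 X151.908 Y159.970
G1 X153.380 Y155.439
G1 X157.235 Y152.638
G1 X161.999 Y152.638
G1 X165.854 Y155.439
G1 X167.326 Y159.970
M5
G0 X152.814 Y160.592
M3 S824
G1 X151.847 Y176.763 F615
G1 X168.018 Y177.730
G1 X168.985 Y161.559
G1 X152.814 Y160.592
M5
G0 X0.000 Y0.000

viewBox `0 0 187.504 199.543` with mm width/height → 1 unit = 1 mm. Flip: y_m = 199.543 − y_svg.

**Shape 1** — `<rect>` rectangle, stroke `#ff00ff` → score (S455, F2175). Machine vertices: (24.444,91.973) → (79.776,91.973) → (79.776,10.472) → (24.444,10.472) → (24.444,91.973). Closed: final G1 returns to the first vertex.

**Shape 2** — `<path>` rectangle, stroke `#0000ff` → cut (S824, F615). Machine vertices: (67.268,96.769) → (109.261,96.769) → (109.261,31.192) → (67.268,31.192) → (67.268,96.769). Closed: final G1 returns to the first vertex.

**Shape 3** — `<circle>` circle, stroke `#ff00ff` → score (S455, F2175). Machine vertices: (167.326,159.970) → (165.854,164.501) → (161.999,167.302) → (157.235,167.302) → (153.380,164.501) → (151.908,159.970) → (153.380,155.439) → (157.235,152.638) → (161.999,152.638) → (165.854,155.439) → (167.326,159.970). Closed: final G1 returns to the first vertex.

**Shape 4** — `<polygon>` regular polygon, stroke `#0000ff` → cut (S824, F615). Machine vertices: (152.814,160.592) → (151.847,176.763) → (168.018,177.730) → (168.985,161.559) → (152.814,160.592). Closed: final G1 returns to the first vertex.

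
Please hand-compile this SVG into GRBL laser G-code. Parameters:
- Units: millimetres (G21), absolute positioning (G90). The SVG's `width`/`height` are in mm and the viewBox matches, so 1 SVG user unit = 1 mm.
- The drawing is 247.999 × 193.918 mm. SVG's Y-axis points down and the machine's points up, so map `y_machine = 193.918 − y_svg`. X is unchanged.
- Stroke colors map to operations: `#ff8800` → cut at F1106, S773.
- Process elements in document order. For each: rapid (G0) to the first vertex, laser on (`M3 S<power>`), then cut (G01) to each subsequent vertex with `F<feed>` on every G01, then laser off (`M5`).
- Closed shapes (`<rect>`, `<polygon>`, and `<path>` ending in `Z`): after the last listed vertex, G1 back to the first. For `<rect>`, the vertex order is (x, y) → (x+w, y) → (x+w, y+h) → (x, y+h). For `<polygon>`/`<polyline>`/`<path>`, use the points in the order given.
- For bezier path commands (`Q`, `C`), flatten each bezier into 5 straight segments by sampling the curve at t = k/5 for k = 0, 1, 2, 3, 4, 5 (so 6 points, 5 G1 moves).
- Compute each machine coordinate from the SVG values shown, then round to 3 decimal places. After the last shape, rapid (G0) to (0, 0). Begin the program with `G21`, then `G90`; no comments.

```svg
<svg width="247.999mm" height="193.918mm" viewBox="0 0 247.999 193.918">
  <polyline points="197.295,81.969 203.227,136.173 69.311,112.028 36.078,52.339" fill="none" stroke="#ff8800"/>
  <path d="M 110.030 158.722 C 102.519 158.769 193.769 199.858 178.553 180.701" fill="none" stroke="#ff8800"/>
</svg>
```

Since the viewBox matches the mm dimensions, user units are millimetres directly. The only transform is the Y-flip y_m = 193.918 − y_svg.

Shape 1 is a open polyline drawn with `<polyline>`. Its stroke #ff8800 means cut at S773, F1106. After flipping Y the toolpath is (197.295,111.949) → (203.227,57.745) → (69.311,81.890) → (36.078,141.579).

Shape 2 is a cubic bezier drawn with `<path>`. Its stroke #ff8800 means cut at S773, F1106. After flipping Y the toolpath is (110.030,35.196) → (115.733,31.053) → (135.288,21.922) → (158.843,12.664) → (176.548,8.142) → (178.553,13.217).

G21
G90
G0 X197.295 Y111.949
M3 S773
G01 X203.227 Y57.745 F1106
G01 X69.311 Y81.890 F1106
G01 X36.078 Y141.579 F1106
M5
G0 X110.030 Y35.196
M3 S773
G01 X115.733 Y31.053 F1106
G01 X135.288 Y21.922 F1106
G01 X158.843 Y12.664 F1106
G01 X176.548 Y8.142 F1106
G01 X178.553 Y13.217 F1106
M5
G0 X0.000 Y0.000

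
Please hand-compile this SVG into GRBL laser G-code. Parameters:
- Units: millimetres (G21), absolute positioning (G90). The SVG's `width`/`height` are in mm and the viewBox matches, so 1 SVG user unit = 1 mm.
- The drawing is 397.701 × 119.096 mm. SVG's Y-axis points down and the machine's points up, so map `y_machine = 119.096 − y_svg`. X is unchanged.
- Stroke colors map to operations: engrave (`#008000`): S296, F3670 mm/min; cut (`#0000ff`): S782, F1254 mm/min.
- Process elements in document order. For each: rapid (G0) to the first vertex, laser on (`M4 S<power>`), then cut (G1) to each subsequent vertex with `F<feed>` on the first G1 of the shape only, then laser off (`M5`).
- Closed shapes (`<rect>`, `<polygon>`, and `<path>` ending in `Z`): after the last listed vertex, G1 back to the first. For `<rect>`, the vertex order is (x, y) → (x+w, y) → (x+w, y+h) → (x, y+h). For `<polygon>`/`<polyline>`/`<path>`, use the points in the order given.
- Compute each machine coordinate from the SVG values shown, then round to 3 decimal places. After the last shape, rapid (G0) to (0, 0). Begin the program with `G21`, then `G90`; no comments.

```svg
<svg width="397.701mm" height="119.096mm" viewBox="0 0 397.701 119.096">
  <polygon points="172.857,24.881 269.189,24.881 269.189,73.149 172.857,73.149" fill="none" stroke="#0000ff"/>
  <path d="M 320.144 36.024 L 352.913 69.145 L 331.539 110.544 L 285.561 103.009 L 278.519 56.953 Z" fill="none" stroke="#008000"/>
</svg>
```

1 u = 1 mm; y_m = 119.096 − y.

[1] `<polygon>` rectangle, #0000ff→cut S782 F1254: (172.857,94.215) → (269.189,94.215) → (269.189,45.947) → (172.857,45.947) → (172.857,94.215) (closed)

[2] `<path>` regular polygon, #008000→engrave S296 F3670: (320.144,83.072) → (352.913,49.951) → (331.539,8.552) → (285.561,16.087) → (278.519,62.143) → (320.144,83.072) (closed)

G21
G90
G0 X172.857 Y94.215
M4 S782
G1 X269.189 Y94.215 F1254
G1 X269.189 Y45.947
G1 X172.857 Y45.947
G1 X172.857 Y94.215
M5
G0 X320.144 Y83.072
M4 S296
G1 X352.913 Y49.951 F3670
G1 X331.539 Y8.552
G1 X285.561 Y16.087
G1 X278.519 Y62.143
G1 X320.144 Y83.072
M5
G0 X0.000 Y0.000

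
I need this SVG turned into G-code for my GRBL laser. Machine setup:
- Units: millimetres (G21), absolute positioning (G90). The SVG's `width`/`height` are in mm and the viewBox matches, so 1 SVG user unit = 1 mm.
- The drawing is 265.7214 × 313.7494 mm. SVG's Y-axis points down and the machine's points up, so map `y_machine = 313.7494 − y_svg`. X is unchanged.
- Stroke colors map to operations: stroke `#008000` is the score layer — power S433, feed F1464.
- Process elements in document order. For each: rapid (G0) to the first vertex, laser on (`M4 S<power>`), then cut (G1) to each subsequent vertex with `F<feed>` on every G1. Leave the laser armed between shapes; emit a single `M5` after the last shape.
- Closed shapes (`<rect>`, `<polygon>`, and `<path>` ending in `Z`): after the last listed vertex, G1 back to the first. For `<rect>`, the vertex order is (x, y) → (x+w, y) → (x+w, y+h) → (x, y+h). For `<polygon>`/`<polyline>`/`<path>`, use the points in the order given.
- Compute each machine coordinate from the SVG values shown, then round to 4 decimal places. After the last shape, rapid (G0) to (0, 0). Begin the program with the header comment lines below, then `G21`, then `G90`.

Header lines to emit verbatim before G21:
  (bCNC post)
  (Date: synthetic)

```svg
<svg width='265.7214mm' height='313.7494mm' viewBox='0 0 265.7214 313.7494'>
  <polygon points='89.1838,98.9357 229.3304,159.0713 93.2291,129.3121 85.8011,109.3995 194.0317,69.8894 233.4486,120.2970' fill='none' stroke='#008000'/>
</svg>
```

(bCNC post)
(Date: synthetic)
G21
G90
G0 X89.1838 Y214.8137
M4 S433
G1 X229.3304 Y154.6781 F1464
G1 X93.2291 Y184.4373 F1464
G1 X85.8011 Y204.3499 F1464
G1 X194.0317 Y243.8600 F1464
G1 X233.4486 Y193.4524 F1464
G1 X89.1838 Y214.8137 F1464
M5
G0 X0.0000 Y0.0000

1 u = 1 mm; y_m = 313.7494 − y.

[1] `<polygon>` closed polygon, #008000→score S433 F1464: (89.1838,214.8137) → (229.3304,154.6781) → (93.2291,184.4373) → (85.8011,204.3499) → (194.0317,243.8600) → (233.4486,193.4524) → (89.1838,214.8137) (closed)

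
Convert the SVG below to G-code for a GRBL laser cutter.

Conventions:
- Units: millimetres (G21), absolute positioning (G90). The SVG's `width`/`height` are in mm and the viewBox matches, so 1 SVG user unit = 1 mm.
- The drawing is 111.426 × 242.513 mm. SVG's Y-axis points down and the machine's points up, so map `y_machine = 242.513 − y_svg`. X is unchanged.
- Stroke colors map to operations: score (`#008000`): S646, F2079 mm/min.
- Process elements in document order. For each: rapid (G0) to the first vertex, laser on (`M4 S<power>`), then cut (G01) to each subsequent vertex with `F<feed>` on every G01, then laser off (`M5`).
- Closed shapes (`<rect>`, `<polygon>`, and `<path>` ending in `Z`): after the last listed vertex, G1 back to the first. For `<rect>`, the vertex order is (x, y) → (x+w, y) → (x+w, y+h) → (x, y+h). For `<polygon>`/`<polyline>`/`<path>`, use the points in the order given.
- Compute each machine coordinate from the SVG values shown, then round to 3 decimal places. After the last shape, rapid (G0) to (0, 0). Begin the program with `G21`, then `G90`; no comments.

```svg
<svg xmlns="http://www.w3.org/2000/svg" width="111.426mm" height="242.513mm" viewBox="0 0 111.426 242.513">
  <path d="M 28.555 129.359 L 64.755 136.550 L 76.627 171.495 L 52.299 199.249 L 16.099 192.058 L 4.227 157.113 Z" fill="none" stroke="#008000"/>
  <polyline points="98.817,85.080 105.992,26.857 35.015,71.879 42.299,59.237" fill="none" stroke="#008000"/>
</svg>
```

G21
G90
G0 X28.555 Y113.154
M4 S646
G01 X64.755 Y105.963 F2079
G01 X76.627 Y71.018 F2079
G01 X52.299 Y43.264 F2079
G01 X16.099 Y50.455 F2079
G01 X4.227 Y85.400 F2079
G01 X28.555 Y113.154 F2079
M5
G0 X98.817 Y157.433
M4 S646
G01 X105.992 Y215.656 F2079
G01 X35.015 Y170.634 F2079
G01 X42.299 Y183.276 F2079
M5
G0 X0.000 Y0.000

1 u = 1 mm; y_m = 242.513 − y.

[1] `<path>` regular polygon, #008000→score S646 F2079: (28.555,113.154) → (64.755,105.963) → (76.627,71.018) → (52.299,43.264) → (16.099,50.455) → (4.227,85.400) → (28.555,113.154) (closed)

[2] `<polyline>` open polyline, #008000→score S646 F2079: (98.817,157.433) → (105.992,215.656) → (35.015,170.634) → (42.299,183.276)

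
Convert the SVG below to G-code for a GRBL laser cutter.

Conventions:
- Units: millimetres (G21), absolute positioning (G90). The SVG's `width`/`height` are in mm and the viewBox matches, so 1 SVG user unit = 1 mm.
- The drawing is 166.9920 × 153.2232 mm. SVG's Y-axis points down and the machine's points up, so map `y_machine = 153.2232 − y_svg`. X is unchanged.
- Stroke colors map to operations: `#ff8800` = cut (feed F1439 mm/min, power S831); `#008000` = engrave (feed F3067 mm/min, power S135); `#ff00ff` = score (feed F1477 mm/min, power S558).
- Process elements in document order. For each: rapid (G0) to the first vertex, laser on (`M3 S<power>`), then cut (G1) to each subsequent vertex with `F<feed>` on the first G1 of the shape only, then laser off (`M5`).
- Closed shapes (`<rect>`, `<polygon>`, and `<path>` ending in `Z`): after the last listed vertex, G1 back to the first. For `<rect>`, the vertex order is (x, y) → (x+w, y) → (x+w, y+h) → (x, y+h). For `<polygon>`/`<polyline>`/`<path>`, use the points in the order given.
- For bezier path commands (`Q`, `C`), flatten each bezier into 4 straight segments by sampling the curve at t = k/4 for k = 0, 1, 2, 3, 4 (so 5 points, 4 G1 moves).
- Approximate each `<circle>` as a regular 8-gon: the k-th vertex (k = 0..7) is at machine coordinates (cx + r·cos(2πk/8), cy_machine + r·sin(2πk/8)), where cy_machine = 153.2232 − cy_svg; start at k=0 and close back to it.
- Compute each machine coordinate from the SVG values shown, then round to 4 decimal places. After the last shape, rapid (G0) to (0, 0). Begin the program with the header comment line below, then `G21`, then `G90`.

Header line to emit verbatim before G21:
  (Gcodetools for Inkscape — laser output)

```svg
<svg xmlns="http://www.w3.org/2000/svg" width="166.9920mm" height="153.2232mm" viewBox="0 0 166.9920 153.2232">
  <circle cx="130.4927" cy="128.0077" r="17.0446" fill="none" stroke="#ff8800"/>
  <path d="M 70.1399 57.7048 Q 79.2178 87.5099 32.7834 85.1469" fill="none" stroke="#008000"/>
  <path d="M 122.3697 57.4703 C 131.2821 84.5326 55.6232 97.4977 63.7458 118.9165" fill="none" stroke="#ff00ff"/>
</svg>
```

1 u = 1 mm; y_m = 153.2232 − y.

[1] `<circle>` circle, #ff8800→cut S831 F1439: (147.5373,25.2155) → (142.5451,37.2679) → (130.4927,42.2601) → (118.4403,37.2679) → (113.4481,25.2155) → (118.4403,13.1631) → (130.4927,8.1709) → (142.5451,13.1631) → (147.5373,25.2155) (closed)

[2] `<path>` quadratic bezier, #008000→engrave S135 F3067: (70.1399,95.5184) → (71.2093,82.6264) → (65.3397,73.7553) → (52.5311,68.9053) → (32.7834,68.0763)

[3] `<path>` cubic bezier, #ff00ff→score S558 F1477: (122.3697,95.7529) → (115.8274,77.7470) → (93.3539,62.9135) → (70.7324,49.1381) → (63.7458,34.3067)

(Gcodetools for Inkscape — laser output)
G21
G90
G0 X147.5373 Y25.2155
M3 S831
G1 X142.5451 Y37.2679 F1439
G1 X130.4927 Y42.2601
G1 X118.4403 Y37.2679
G1 X113.4481 Y25.2155
G1 X118.4403 Y13.1631
G1 X130.4927 Y8.1709
G1 X142.5451 Y13.1631
G1 X147.5373 Y25.2155
M5
G0 X70.1399 Y95.5184
M3 S135
G1 X71.2093 Y82.6264 F3067
G1 X65.3397 Y73.7553
G1 X52.5311 Y68.9053
G1 X32.7834 Y68.0763
M5
G0 X122.3697 Y95.7529
M3 S558
G1 X115.8274 Y77.7470 F1477
G1 X93.3539 Y62.9135
G1 X70.7324 Y49.1381
G1 X63.7458 Y34.3067
M5
G0 X0.0000 Y0.0000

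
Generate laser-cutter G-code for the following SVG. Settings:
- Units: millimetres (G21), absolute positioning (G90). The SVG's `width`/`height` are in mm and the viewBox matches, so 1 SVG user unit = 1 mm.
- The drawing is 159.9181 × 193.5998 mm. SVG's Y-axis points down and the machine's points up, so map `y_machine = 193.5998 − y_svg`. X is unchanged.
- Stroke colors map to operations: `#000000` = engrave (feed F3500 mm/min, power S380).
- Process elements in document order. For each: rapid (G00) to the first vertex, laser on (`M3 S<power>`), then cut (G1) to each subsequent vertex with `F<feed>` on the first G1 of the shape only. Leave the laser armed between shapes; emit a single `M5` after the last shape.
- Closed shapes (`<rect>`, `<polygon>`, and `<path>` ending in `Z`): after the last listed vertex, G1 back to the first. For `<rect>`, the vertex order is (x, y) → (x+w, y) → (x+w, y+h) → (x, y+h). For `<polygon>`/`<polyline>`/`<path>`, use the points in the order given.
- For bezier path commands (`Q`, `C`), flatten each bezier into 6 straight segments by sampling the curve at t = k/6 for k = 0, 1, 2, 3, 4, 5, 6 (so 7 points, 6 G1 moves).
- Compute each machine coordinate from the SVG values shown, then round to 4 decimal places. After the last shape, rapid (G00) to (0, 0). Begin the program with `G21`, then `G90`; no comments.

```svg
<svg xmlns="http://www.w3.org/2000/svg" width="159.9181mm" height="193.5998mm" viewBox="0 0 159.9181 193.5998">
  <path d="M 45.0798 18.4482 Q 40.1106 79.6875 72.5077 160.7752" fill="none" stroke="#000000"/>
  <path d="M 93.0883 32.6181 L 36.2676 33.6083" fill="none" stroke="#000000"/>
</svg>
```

Since the viewBox matches the mm dimensions, user units are millimetres directly. The only transform is the Y-flip y_m = 193.5998 − y_svg.

Shape 1 is a quadratic bezier drawn with `<path>`. Its stroke #000000 means engrave at S380, F3500. After flipping Y the toolpath is (45.0798,175.1516) → (44.4614,154.1872) → (45.9188,132.1200) → (49.4522,108.9502) → (55.0614,84.6777) → (62.7466,59.3025) → (72.5077,32.8246).

Shape 2 is a line segment drawn with `<path>`. Its stroke #000000 means engrave at S380, F3500. After flipping Y the toolpath is (93.0883,160.9817) → (36.2676,159.9915).

G21
G90
G00 X45.0798 Y175.1516
M3 S380
G1 X44.4614 Y154.1872 F3500
G1 X45.9188 Y132.1200
G1 X49.4522 Y108.9502
G1 X55.0614 Y84.6777
G1 X62.7466 Y59.3025
G1 X72.5077 Y32.8246
G00 X93.0883 Y160.9817
M3 S380
G1 X36.2676 Y159.9915 F3500
M5
G00 X0.0000 Y0.0000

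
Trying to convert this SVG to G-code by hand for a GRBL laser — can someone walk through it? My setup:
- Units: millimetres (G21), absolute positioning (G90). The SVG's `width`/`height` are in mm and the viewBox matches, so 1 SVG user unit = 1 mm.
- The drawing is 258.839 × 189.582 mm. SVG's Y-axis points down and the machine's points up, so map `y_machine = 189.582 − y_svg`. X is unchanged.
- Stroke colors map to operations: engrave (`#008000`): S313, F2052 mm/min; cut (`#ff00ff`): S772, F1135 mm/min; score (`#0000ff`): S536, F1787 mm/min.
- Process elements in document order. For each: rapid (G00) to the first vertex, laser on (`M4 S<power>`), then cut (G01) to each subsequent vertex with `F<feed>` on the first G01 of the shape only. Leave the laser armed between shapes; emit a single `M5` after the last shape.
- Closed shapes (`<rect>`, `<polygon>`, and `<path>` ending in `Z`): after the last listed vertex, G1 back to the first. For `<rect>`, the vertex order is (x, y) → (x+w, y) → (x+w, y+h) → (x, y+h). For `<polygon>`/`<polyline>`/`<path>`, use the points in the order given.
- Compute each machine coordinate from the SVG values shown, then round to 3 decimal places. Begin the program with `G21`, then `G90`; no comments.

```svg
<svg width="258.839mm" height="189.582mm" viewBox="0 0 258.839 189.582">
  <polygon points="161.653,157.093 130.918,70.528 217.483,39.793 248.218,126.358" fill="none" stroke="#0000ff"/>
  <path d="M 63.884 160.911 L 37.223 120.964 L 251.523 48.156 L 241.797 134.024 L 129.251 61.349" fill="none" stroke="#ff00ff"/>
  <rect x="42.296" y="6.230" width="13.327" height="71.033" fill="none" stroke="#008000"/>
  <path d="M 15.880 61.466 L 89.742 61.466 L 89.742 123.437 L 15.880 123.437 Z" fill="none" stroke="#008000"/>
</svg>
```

viewBox `0 0 258.839 189.582` with mm width/height → 1 unit = 1 mm. Flip: y_m = 189.582 − y_svg.

**Shape 1** — `<polygon>` regular polygon, stroke `#0000ff` → score (S536, F1787). Machine vertices: (161.653,32.489) → (130.918,119.054) → (217.483,149.789) → (248.218,63.224) → (161.653,32.489). Closed: final G1 returns to the first vertex.

**Shape 2** — `<path>` open polyline, stroke `#ff00ff` → cut (S772, F1135). Machine vertices: (63.884,28.671) → (37.223,68.618) → (251.523,141.426) → (241.797,55.558) → (129.251,128.233). Open path.

**Shape 3** — `<rect>` rectangle, stroke `#008000` → engrave (S313, F2052). Machine vertices: (42.296,183.352) → (55.623,183.352) → (55.623,112.319) → (42.296,112.319) → (42.296,183.352). Closed: final G1 returns to the first vertex.

**Shape 4** — `<path>` rectangle, stroke `#008000` → engrave (S313, F2052). Machine vertices: (15.880,128.116) → (89.742,128.116) → (89.742,66.145) → (15.880,66.145) → (15.880,128.116). Closed: final G1 returns to the first vertex.

G21
G90
G00 X161.653 Y32.489
M4 S536
G01 X130.918 Y119.054 F1787
G01 X217.483 Y149.789
G01 X248.218 Y63.224
G01 X161.653 Y32.489
G00 X63.884 Y28.671
M4 S772
G01 X37.223 Y68.618 F1135
G01 X251.523 Y141.426
G01 X241.797 Y55.558
G01 X129.251 Y128.233
G00 X42.296 Y183.352
M4 S313
G01 X55.623 Y183.352 F2052
G01 X55.623 Y112.319
G01 X42.296 Y112.319
G01 X42.296 Y183.352
G00 X15.880 Y128.116
M4 S313
G01 X89.742 Y128.116 F2052
G01 X89.742 Y66.145
G01 X15.880 Y66.145
G01 X15.880 Y128.116
M5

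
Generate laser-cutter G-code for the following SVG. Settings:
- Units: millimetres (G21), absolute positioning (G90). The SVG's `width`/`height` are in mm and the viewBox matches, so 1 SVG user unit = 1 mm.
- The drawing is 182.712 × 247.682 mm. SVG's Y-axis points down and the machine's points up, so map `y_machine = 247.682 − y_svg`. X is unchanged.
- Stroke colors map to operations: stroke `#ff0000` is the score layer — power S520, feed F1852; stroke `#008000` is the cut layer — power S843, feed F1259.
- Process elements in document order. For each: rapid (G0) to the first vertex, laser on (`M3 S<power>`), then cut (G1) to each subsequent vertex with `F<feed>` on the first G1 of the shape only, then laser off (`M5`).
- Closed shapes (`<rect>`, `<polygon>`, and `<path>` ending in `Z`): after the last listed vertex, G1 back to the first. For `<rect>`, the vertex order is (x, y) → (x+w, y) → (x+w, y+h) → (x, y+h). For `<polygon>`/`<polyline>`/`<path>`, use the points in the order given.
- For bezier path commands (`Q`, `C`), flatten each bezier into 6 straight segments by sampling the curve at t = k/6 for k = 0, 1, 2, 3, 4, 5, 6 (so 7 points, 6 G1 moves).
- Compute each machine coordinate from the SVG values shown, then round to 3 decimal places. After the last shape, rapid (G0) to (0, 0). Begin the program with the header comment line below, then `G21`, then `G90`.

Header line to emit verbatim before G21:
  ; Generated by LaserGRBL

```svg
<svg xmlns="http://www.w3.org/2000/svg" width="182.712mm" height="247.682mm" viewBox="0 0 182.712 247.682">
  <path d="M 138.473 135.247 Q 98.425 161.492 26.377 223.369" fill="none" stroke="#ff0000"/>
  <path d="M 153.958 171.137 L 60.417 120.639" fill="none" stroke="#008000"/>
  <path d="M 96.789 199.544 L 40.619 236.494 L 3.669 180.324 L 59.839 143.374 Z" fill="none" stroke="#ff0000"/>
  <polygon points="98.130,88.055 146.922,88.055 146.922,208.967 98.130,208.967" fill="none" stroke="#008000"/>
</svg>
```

; Generated by LaserGRBL
G21
G90
G0 X138.473 Y112.435
M3 S520
G1 X124.235 Y102.697 F1852
G1 X108.219 Y90.979
G1 X90.425 Y77.282
G1 X70.853 Y61.605
G1 X49.504 Y43.949
G1 X26.377 Y24.313
M5
G0 X153.958 Y76.545
M3 S843
G1 X60.417 Y127.043 F1259
M5
G0 X96.789 Y48.138
M3 S520
G1 X40.619 Y11.188 F1852
G1 X3.669 Y67.358
G1 X59.839 Y104.308
G1 X96.789 Y48.138
M5
G0 X98.130 Y159.627
M3 S843
G1 X146.922 Y159.627 F1259
G1 X146.922 Y38.715
G1 X98.130 Y38.715
G1 X98.130 Y159.627
M5
G0 X0.000 Y0.000

viewBox `0 0 182.712 247.682` with mm width/height → 1 unit = 1 mm. Flip: y_m = 247.682 − y_svg.

**Shape 1** — `<path>` quadratic bezier, stroke `#ff0000` → score (S520, F1852). Control points (SVG): P0=(138.473,135.247), P1=(98.425,161.492), P2=(26.377,223.369); sampled at t=k/6. Machine vertices: (138.473,112.435) → (124.235,102.697) → (108.219,90.979) → (90.425,77.282) → (70.853,61.605) → (49.504,43.949) → (26.377,24.313). Open path.

**Shape 2** — `<path>` line segment, stroke `#008000` → cut (S843, F1259). Machine vertices: (153.958,76.545) → (60.417,127.043). Open path.

**Shape 3** — `<path>` regular polygon, stroke `#ff0000` → score (S520, F1852). Machine vertices: (96.789,48.138) → (40.619,11.188) → (3.669,67.358) → (59.839,104.308) → (96.789,48.138). Closed: final G1 returns to the first vertex.

**Shape 4** — `<polygon>` rectangle, stroke `#008000` → cut (S843, F1259). Machine vertices: (98.130,159.627) → (146.922,159.627) → (146.922,38.715) → (98.130,38.715) → (98.130,159.627). Closed: final G1 returns to the first vertex.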